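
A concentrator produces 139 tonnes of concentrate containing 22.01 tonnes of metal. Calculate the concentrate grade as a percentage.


Grade = (metal in concentrate / concentrate mass) * 100
= (22.01 / 139) * 100
= 0.1583453237 * 100
= 15.8345%

15.8345%


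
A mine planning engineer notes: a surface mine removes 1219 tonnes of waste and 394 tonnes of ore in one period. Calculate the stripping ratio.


Stripping ratio = waste tonnage / ore tonnage
= 1219 / 394
= 3.0939

3.0939


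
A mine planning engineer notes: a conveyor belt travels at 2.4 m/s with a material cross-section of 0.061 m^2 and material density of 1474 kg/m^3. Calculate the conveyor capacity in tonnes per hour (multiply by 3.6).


Volumetric flow = speed * area
= 2.4 * 0.061 = 0.1464 m^3/s
Mass flow = volumetric * density
= 0.1464 * 1474 = 215.7936 kg/s
Convert to t/h: multiply by 3.6
Capacity = 215.7936 * 3.6
= 776.857 t/h

776.857 t/h


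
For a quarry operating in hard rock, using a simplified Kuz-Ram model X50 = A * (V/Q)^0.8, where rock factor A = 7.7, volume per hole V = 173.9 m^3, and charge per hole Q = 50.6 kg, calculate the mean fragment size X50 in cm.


20.6733 cm

Compute V/Q:
V/Q = 173.9 / 50.6 = 3.436758893
Raise to the power 0.8:
(V/Q)^0.8 = 3.436758893^0.8 = 2.684845209
Multiply by A:
X50 = 7.7 * 2.684845209
= 20.6733 cm


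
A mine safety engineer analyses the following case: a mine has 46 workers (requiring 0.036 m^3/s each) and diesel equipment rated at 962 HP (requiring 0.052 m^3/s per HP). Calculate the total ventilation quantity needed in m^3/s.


51.68 m^3/s

Airflow for workers:
Q_people = 46 * 0.036 = 1.656 m^3/s
Airflow for diesel equipment:
Q_diesel = 962 * 0.052 = 50.024 m^3/s
Total ventilation:
Q_total = 1.656 + 50.024
= 51.68 m^3/s


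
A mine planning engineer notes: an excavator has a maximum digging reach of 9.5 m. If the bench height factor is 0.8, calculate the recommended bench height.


7.6 m

Bench height = reach * factor
= 9.5 * 0.8
= 7.6 m


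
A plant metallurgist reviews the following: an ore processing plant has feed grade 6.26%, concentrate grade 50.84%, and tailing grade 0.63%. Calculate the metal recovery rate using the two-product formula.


Using the two-product formula:
R = 100 * c * (f - t) / (f * (c - t))
Numerator = 100 * 50.84 * (6.26 - 0.63)
= 100 * 50.84 * 5.63
= 28622.92
Denominator = 6.26 * (50.84 - 0.63)
= 6.26 * 50.21
= 314.3146
R = 28622.92 / 314.3146
= 91.0646%

91.0646%


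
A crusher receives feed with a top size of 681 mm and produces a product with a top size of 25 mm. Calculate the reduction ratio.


Reduction ratio = feed size / product size
= 681 / 25
= 27.24

27.24


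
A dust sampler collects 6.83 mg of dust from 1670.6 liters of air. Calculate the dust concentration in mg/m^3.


4.0884 mg/m^3

Convert liters to m^3: 1 m^3 = 1000 L
Concentration = mass / volume * 1000
= 6.83 / 1670.6 * 1000
= 0.00408835149 * 1000
= 4.0884 mg/m^3


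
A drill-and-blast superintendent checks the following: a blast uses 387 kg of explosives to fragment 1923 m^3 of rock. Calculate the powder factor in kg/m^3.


0.2012 kg/m^3

Powder factor = explosive mass / rock volume
= 387 / 1923
= 0.2012 kg/m^3


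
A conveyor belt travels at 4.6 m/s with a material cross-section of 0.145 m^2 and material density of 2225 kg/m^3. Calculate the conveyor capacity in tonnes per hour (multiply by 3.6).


5342.67 t/h

Volumetric flow = speed * area
= 4.6 * 0.145 = 0.667 m^3/s
Mass flow = volumetric * density
= 0.667 * 2225 = 1484.075 kg/s
Convert to t/h: multiply by 3.6
Capacity = 1484.075 * 3.6
= 5342.67 t/h


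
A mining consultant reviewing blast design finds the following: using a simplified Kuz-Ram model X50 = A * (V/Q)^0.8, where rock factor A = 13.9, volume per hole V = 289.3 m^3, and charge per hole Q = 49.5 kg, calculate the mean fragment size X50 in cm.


Compute V/Q:
V/Q = 289.3 / 49.5 = 5.844444444
Raise to the power 0.8:
(V/Q)^0.8 = 5.844444444^0.8 = 4.105769723
Multiply by A:
X50 = 13.9 * 4.105769723
= 57.0702 cm

57.0702 cm


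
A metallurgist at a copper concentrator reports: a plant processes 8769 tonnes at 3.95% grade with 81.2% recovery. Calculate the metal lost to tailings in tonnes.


65.1186 tonnes

Total metal in feed:
= 8769 * 3.95 / 100 = 346.3755 tonnes
Metal recovered:
= 346.3755 * 81.2 / 100 = 281.256906 tonnes
Metal lost to tailings:
= 346.3755 - 281.256906
= 65.1186 tonnes


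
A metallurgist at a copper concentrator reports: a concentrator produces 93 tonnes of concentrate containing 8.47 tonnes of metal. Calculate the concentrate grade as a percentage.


9.1075%

Grade = (metal in concentrate / concentrate mass) * 100
= (8.47 / 93) * 100
= 0.09107526882 * 100
= 9.1075%


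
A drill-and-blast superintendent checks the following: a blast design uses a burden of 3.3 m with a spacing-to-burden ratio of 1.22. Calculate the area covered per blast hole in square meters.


First, find the spacing:
Spacing = burden * ratio = 3.3 * 1.22
= 4.026 m
Then, calculate the area:
Area = burden * spacing = 3.3 * 4.026
= 13.2858 m^2

13.2858 m^2


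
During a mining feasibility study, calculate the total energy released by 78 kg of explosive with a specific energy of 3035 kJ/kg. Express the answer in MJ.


236.73 MJ

Energy = mass * specific_energy / 1000
= 78 * 3035 / 1000
= 236730 / 1000
= 236.73 MJ


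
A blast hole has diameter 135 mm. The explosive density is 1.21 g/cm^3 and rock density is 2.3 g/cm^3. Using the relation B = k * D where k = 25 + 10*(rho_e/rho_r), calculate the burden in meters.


First, compute k:
rho_e / rho_r = 1.21 / 2.3 = 0.5260869565
k = 25 + 10 * 0.5260869565 = 30.26086957
Then, compute burden:
B = k * D / 1000 = 30.26086957 * 135 / 1000
= 4085.217391 / 1000
= 4.0852 m

4.0852 m


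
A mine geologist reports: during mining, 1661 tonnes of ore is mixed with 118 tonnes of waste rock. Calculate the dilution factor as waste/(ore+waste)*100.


6.6329%

Total material = ore + waste
= 1661 + 118 = 1779 tonnes
Dilution = waste / total * 100
= 118 / 1779 * 100
= 0.06632939854 * 100
= 6.6329%


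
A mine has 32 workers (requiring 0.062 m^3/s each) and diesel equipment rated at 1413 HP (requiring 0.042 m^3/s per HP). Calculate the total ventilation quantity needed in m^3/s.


61.33 m^3/s

Airflow for workers:
Q_people = 32 * 0.062 = 1.984 m^3/s
Airflow for diesel equipment:
Q_diesel = 1413 * 0.042 = 59.346 m^3/s
Total ventilation:
Q_total = 1.984 + 59.346
= 61.33 m^3/s


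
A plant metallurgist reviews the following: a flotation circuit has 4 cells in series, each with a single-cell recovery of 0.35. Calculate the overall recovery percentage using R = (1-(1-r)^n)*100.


Complement of single-cell recovery:
1 - r = 1 - 0.35 = 0.65
Raise to power n:
(1 - r)^4 = 0.65^4 = 0.17850625
Overall recovery:
R = (1 - 0.17850625) * 100
= 82.1494%

82.1494%


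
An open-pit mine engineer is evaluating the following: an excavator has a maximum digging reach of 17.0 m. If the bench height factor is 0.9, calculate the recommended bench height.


15.3 m

Bench height = reach * factor
= 17.0 * 0.9
= 15.3 m


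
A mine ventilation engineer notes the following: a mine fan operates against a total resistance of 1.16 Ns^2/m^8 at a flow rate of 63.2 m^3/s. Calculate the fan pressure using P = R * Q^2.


Compute Q^2:
Q^2 = 63.2^2 = 3994.24
Compute pressure:
P = R * Q^2 = 1.16 * 3994.24
= 4633.3184 Pa

4633.3184 Pa


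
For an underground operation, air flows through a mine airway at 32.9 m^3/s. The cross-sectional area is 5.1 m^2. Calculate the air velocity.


Velocity = flow rate / cross-sectional area
= 32.9 / 5.1
= 6.451 m/s

6.451 m/s


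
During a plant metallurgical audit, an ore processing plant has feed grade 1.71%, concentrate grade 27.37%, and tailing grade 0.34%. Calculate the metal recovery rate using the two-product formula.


81.1247%

Using the two-product formula:
R = 100 * c * (f - t) / (f * (c - t))
Numerator = 100 * 27.37 * (1.71 - 0.34)
= 100 * 27.37 * 1.37
= 3749.69
Denominator = 1.71 * (27.37 - 0.34)
= 1.71 * 27.03
= 46.2213
R = 3749.69 / 46.2213
= 81.1247%


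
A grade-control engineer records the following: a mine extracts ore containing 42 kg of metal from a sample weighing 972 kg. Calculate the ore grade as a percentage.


4.321%

Ore grade = (metal mass / ore mass) * 100
= (42 / 972) * 100
= 0.04320987654 * 100
= 4.321%


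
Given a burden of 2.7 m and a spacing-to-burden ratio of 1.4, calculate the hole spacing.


3.78 m

Spacing = burden * ratio
= 2.7 * 1.4
= 3.78 m


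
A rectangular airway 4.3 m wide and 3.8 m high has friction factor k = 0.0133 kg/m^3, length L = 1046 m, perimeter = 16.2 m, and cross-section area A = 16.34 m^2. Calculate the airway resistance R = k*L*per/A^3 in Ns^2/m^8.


Compute the numerator:
k * L * per = 0.0133 * 1046 * 16.2
= 225.37116
Compute the denominator:
A^3 = 16.34^3 = 4362.708104
Resistance:
R = 225.37116 / 4362.708104
= 0.0517 Ns^2/m^8

0.0517 Ns^2/m^8


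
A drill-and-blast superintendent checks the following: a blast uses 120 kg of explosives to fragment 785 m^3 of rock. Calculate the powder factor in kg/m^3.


Powder factor = explosive mass / rock volume
= 120 / 785
= 0.1529 kg/m^3

0.1529 kg/m^3


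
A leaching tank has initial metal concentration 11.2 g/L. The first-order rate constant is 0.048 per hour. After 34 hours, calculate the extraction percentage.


Compute the exponent:
-k * t = -0.048 * 34 = -1.632
Remaining concentration:
C = 11.2 * exp(-1.632)
= 11.2 * 0.1955381066
= 2.190026794 g/L
Extracted = 11.2 - 2.190026794 = 9.009973206 g/L
Extraction % = 9.009973206 / 11.2 * 100
= 80.4462%

80.4462%


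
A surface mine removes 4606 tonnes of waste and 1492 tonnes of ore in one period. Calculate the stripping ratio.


3.0871

Stripping ratio = waste tonnage / ore tonnage
= 4606 / 1492
= 3.0871


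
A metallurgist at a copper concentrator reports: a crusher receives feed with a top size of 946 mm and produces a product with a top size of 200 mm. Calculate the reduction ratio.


4.73

Reduction ratio = feed size / product size
= 946 / 200
= 4.73


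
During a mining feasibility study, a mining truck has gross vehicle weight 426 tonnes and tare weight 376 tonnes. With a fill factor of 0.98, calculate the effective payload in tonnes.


49.0 tonnes

Maximum payload = gross - tare
= 426 - 376 = 50 tonnes
Effective payload = max payload * fill factor
= 50 * 0.98
= 49.0 tonnes


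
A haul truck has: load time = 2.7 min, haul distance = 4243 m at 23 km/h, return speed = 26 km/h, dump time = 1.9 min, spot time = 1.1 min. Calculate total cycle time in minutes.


26.5602 min

Convert haul speed to m/min: 23 * 1000/60 = 383.3333333 m/min
Haul time = 4243 / 383.3333333 = 11.06869565 min
Convert return speed to m/min: 26 * 1000/60 = 433.3333333 m/min
Return time = 4243 / 433.3333333 = 9.791538462 min
Total cycle time:
= 2.7 + 11.06869565 + 1.9 + 9.791538462 + 1.1
= 26.5602 min


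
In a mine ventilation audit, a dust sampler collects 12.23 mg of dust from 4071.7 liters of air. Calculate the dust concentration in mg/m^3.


3.0037 mg/m^3

Convert liters to m^3: 1 m^3 = 1000 L
Concentration = mass / volume * 1000
= 12.23 / 4071.7 * 1000
= 0.003003659405 * 1000
= 3.0037 mg/m^3


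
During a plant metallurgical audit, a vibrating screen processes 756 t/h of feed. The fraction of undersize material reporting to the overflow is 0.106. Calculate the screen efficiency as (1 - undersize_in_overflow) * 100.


89.4%

Screen efficiency = (1 - fraction of undersize in overflow) * 100
= (1 - 0.106) * 100
= 0.894 * 100
= 89.4%


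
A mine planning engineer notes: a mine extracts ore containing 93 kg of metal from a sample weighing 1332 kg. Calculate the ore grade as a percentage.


Ore grade = (metal mass / ore mass) * 100
= (93 / 1332) * 100
= 0.06981981982 * 100
= 6.982%

6.982%


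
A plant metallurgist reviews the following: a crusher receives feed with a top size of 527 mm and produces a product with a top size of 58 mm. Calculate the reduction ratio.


9.0862

Reduction ratio = feed size / product size
= 527 / 58
= 9.0862


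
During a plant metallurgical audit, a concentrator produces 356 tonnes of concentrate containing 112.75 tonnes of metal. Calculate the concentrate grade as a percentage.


31.6713%

Grade = (metal in concentrate / concentrate mass) * 100
= (112.75 / 356) * 100
= 0.3167134831 * 100
= 31.6713%


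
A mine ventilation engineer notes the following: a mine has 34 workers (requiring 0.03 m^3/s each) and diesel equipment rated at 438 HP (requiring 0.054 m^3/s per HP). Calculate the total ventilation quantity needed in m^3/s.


24.672 m^3/s

Airflow for workers:
Q_people = 34 * 0.03 = 1.02 m^3/s
Airflow for diesel equipment:
Q_diesel = 438 * 0.054 = 23.652 m^3/s
Total ventilation:
Q_total = 1.02 + 23.652
= 24.672 m^3/s


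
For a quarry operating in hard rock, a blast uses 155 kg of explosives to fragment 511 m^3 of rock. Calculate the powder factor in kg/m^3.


0.3033 kg/m^3

Powder factor = explosive mass / rock volume
= 155 / 511
= 0.3033 kg/m^3


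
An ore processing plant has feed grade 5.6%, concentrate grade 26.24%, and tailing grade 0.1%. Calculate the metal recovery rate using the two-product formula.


98.59%

Using the two-product formula:
R = 100 * c * (f - t) / (f * (c - t))
Numerator = 100 * 26.24 * (5.6 - 0.1)
= 100 * 26.24 * 5.5
= 14432.0
Denominator = 5.6 * (26.24 - 0.1)
= 5.6 * 26.14
= 146.384
R = 14432.0 / 146.384
= 98.59%


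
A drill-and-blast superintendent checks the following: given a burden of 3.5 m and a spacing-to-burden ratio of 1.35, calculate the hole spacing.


4.725 m

Spacing = burden * ratio
= 3.5 * 1.35
= 4.725 m


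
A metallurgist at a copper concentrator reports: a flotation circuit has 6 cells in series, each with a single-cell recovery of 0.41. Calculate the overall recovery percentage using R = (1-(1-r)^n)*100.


Complement of single-cell recovery:
1 - r = 1 - 0.41 = 0.59
Raise to power n:
(1 - r)^6 = 0.59^6 = 0.04218053364
Overall recovery:
R = (1 - 0.04218053364) * 100
= 95.7819%

95.7819%


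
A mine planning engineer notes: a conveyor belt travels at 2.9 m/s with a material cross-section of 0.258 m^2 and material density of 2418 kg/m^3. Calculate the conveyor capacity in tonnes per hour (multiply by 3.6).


Volumetric flow = speed * area
= 2.9 * 0.258 = 0.7482 m^3/s
Mass flow = volumetric * density
= 0.7482 * 2418 = 1809.1476 kg/s
Convert to t/h: multiply by 3.6
Capacity = 1809.1476 * 3.6
= 6512.9314 t/h

6512.9314 t/h


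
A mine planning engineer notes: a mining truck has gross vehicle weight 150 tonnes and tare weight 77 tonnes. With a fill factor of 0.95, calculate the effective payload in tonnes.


69.35 tonnes

Maximum payload = gross - tare
= 150 - 77 = 73 tonnes
Effective payload = max payload * fill factor
= 73 * 0.95
= 69.35 tonnes


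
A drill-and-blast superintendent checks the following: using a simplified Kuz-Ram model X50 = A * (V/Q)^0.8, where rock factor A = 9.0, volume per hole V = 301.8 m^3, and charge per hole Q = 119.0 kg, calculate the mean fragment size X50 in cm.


18.9487 cm

Compute V/Q:
V/Q = 301.8 / 119.0 = 2.536134454
Raise to the power 0.8:
(V/Q)^0.8 = 2.536134454^0.8 = 2.105415516
Multiply by A:
X50 = 9.0 * 2.105415516
= 18.9487 cm


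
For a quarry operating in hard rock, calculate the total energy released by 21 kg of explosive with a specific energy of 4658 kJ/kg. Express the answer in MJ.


97.818 MJ

Energy = mass * specific_energy / 1000
= 21 * 4658 / 1000
= 97818 / 1000
= 97.818 MJ


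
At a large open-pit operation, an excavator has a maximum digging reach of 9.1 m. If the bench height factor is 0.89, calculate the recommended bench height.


8.099 m

Bench height = reach * factor
= 9.1 * 0.89
= 8.099 m


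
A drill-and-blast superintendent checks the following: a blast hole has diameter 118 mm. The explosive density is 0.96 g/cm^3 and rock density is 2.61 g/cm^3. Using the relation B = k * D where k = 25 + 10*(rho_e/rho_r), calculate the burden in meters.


First, compute k:
rho_e / rho_r = 0.96 / 2.61 = 0.367816092
k = 25 + 10 * 0.367816092 = 28.67816092
Then, compute burden:
B = k * D / 1000 = 28.67816092 * 118 / 1000
= 3384.022989 / 1000
= 3.384 m

3.384 m


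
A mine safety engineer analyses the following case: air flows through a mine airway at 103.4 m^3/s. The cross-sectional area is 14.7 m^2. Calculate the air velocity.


7.034 m/s

Velocity = flow rate / cross-sectional area
= 103.4 / 14.7
= 7.034 m/s


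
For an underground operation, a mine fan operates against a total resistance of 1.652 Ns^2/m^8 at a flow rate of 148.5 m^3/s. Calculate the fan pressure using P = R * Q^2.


36430.317 Pa

Compute Q^2:
Q^2 = 148.5^2 = 22052.25
Compute pressure:
P = R * Q^2 = 1.652 * 22052.25
= 36430.317 Pa


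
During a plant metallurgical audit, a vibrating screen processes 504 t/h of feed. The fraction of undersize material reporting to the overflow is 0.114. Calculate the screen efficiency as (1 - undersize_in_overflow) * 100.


88.6%

Screen efficiency = (1 - fraction of undersize in overflow) * 100
= (1 - 0.114) * 100
= 0.886 * 100
= 88.6%


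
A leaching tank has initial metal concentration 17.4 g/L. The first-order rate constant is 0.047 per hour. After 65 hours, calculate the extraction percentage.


Compute the exponent:
-k * t = -0.047 * 65 = -3.055
Remaining concentration:
C = 17.4 * exp(-3.055)
= 17.4 * 0.04712272077
= 0.8199353414 g/L
Extracted = 17.4 - 0.8199353414 = 16.58006466 g/L
Extraction % = 16.58006466 / 17.4 * 100
= 95.2877%

95.2877%


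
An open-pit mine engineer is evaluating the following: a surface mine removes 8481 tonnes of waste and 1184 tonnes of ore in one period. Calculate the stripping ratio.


Stripping ratio = waste tonnage / ore tonnage
= 8481 / 1184
= 7.163

7.163


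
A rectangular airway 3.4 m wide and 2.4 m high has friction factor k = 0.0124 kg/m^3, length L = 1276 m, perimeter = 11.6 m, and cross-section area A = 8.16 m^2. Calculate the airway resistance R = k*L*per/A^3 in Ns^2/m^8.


Compute the numerator:
k * L * per = 0.0124 * 1276 * 11.6
= 183.53984
Compute the denominator:
A^3 = 8.16^3 = 543.338496
Resistance:
R = 183.53984 / 543.338496
= 0.3378 Ns^2/m^8

0.3378 Ns^2/m^8


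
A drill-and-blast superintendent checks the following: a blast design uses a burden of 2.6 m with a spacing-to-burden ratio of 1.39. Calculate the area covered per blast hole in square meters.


9.3964 m^2

First, find the spacing:
Spacing = burden * ratio = 2.6 * 1.39
= 3.614 m
Then, calculate the area:
Area = burden * spacing = 2.6 * 3.614
= 9.3964 m^2


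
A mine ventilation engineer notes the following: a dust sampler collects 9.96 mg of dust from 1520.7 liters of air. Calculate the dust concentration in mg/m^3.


Convert liters to m^3: 1 m^3 = 1000 L
Concentration = mass / volume * 1000
= 9.96 / 1520.7 * 1000
= 0.006549615309 * 1000
= 6.5496 mg/m^3

6.5496 mg/m^3


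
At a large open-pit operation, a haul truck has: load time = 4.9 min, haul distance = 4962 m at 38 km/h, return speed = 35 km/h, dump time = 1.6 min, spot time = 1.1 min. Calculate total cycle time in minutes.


Convert haul speed to m/min: 38 * 1000/60 = 633.3333333 m/min
Haul time = 4962 / 633.3333333 = 7.834736842 min
Convert return speed to m/min: 35 * 1000/60 = 583.3333333 m/min
Return time = 4962 / 583.3333333 = 8.506285714 min
Total cycle time:
= 4.9 + 7.834736842 + 1.6 + 8.506285714 + 1.1
= 23.941 min

23.941 min


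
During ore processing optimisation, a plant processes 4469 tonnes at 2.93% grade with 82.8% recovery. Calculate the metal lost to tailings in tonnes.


Total metal in feed:
= 4469 * 2.93 / 100 = 130.9417 tonnes
Metal recovered:
= 130.9417 * 82.8 / 100 = 108.4197276 tonnes
Metal lost to tailings:
= 130.9417 - 108.4197276
= 22.522 tonnes

22.522 tonnes


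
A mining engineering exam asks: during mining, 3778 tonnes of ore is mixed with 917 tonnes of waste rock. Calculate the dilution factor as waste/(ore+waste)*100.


19.5314%

Total material = ore + waste
= 3778 + 917 = 4695 tonnes
Dilution = waste / total * 100
= 917 / 4695 * 100
= 0.195314164 * 100
= 19.5314%


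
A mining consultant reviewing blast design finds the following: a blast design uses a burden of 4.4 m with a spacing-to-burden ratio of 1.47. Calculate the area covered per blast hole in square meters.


First, find the spacing:
Spacing = burden * ratio = 4.4 * 1.47
= 6.468 m
Then, calculate the area:
Area = burden * spacing = 4.4 * 6.468
= 28.4592 m^2

28.4592 m^2


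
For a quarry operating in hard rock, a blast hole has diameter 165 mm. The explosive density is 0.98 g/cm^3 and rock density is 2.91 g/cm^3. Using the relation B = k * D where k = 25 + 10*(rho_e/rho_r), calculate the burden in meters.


First, compute k:
rho_e / rho_r = 0.98 / 2.91 = 0.3367697595
k = 25 + 10 * 0.3367697595 = 28.36769759
Then, compute burden:
B = k * D / 1000 = 28.36769759 * 165 / 1000
= 4680.670103 / 1000
= 4.6807 m

4.6807 m


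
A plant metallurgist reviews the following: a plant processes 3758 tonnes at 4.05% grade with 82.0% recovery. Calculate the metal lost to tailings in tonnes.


Total metal in feed:
= 3758 * 4.05 / 100 = 152.199 tonnes
Metal recovered:
= 152.199 * 82.0 / 100 = 124.80318 tonnes
Metal lost to tailings:
= 152.199 - 124.80318
= 27.3958 tonnes

27.3958 tonnes


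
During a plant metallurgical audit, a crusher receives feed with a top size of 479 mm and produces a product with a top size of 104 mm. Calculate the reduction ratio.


4.6058

Reduction ratio = feed size / product size
= 479 / 104
= 4.6058


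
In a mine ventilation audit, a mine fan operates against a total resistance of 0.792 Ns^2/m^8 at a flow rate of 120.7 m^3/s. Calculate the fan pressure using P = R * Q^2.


11538.2441 Pa

Compute Q^2:
Q^2 = 120.7^2 = 14568.49
Compute pressure:
P = R * Q^2 = 0.792 * 14568.49
= 11538.2441 Pa


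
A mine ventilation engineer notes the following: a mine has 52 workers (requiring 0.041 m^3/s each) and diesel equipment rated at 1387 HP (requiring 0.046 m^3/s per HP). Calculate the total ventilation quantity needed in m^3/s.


Airflow for workers:
Q_people = 52 * 0.041 = 2.132 m^3/s
Airflow for diesel equipment:
Q_diesel = 1387 * 0.046 = 63.802 m^3/s
Total ventilation:
Q_total = 2.132 + 63.802
= 65.934 m^3/s

65.934 m^3/s


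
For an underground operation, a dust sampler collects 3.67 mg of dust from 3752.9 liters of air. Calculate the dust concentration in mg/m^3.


Convert liters to m^3: 1 m^3 = 1000 L
Concentration = mass / volume * 1000
= 3.67 / 3752.9 * 1000
= 0.0009779104159 * 1000
= 0.9779 mg/m^3

0.9779 mg/m^3


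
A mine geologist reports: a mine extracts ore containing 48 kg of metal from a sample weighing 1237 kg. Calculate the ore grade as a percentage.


Ore grade = (metal mass / ore mass) * 100
= (48 / 1237) * 100
= 0.03880355699 * 100
= 3.8804%

3.8804%


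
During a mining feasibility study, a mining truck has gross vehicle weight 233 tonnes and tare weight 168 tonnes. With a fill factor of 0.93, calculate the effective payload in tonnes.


60.45 tonnes

Maximum payload = gross - tare
= 233 - 168 = 65 tonnes
Effective payload = max payload * fill factor
= 65 * 0.93
= 60.45 tonnes


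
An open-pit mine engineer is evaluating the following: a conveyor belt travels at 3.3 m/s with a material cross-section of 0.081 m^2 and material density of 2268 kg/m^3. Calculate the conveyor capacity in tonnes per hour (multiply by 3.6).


Volumetric flow = speed * area
= 3.3 * 0.081 = 0.2673 m^3/s
Mass flow = volumetric * density
= 0.2673 * 2268 = 606.2364 kg/s
Convert to t/h: multiply by 3.6
Capacity = 606.2364 * 3.6
= 2182.451 t/h

2182.451 t/h


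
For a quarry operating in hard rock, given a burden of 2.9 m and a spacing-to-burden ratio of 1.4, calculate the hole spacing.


4.06 m

Spacing = burden * ratio
= 2.9 * 1.4
= 4.06 m


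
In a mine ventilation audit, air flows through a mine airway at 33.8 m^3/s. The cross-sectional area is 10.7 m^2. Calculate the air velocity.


3.1589 m/s

Velocity = flow rate / cross-sectional area
= 33.8 / 10.7
= 3.1589 m/s


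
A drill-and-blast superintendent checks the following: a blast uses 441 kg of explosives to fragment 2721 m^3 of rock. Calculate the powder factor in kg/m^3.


Powder factor = explosive mass / rock volume
= 441 / 2721
= 0.1621 kg/m^3

0.1621 kg/m^3


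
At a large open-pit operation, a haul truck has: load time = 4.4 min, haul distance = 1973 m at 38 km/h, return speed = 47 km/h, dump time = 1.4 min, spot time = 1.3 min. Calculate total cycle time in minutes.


12.734 min

Convert haul speed to m/min: 38 * 1000/60 = 633.3333333 m/min
Haul time = 1973 / 633.3333333 = 3.115263158 min
Convert return speed to m/min: 47 * 1000/60 = 783.3333333 m/min
Return time = 1973 / 783.3333333 = 2.518723404 min
Total cycle time:
= 4.4 + 3.115263158 + 1.4 + 2.518723404 + 1.3
= 12.734 min


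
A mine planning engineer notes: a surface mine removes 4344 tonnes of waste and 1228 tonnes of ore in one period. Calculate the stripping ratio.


3.5375

Stripping ratio = waste tonnage / ore tonnage
= 4344 / 1228
= 3.5375


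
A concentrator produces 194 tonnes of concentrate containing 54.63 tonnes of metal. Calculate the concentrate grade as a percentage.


Grade = (metal in concentrate / concentrate mass) * 100
= (54.63 / 194) * 100
= 0.2815979381 * 100
= 28.1598%

28.1598%


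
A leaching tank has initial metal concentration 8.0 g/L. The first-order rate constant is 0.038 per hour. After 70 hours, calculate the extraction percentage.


Compute the exponent:
-k * t = -0.038 * 70 = -2.66
Remaining concentration:
C = 8.0 * exp(-2.66)
= 8.0 * 0.06994822174
= 0.559585774 g/L
Extracted = 8.0 - 0.559585774 = 7.440414226 g/L
Extraction % = 7.440414226 / 8.0 * 100
= 93.0052%

93.0052%


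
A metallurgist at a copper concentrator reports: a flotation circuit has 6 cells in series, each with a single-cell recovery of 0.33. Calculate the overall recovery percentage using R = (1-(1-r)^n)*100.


90.9542%

Complement of single-cell recovery:
1 - r = 1 - 0.33 = 0.67
Raise to power n:
(1 - r)^6 = 0.67^6 = 0.09045838217
Overall recovery:
R = (1 - 0.09045838217) * 100
= 90.9542%


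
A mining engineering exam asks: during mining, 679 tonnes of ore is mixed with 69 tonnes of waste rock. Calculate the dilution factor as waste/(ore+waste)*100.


9.2246%

Total material = ore + waste
= 679 + 69 = 748 tonnes
Dilution = waste / total * 100
= 69 / 748 * 100
= 0.0922459893 * 100
= 9.2246%


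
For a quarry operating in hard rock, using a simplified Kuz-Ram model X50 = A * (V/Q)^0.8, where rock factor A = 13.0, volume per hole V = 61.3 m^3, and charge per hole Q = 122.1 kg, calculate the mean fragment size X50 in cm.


Compute V/Q:
V/Q = 61.3 / 122.1 = 0.502047502
Raise to the power 0.8:
(V/Q)^0.8 = 0.502047502^0.8 = 0.576229978
Multiply by A:
X50 = 13.0 * 0.576229978
= 7.491 cm

7.491 cm


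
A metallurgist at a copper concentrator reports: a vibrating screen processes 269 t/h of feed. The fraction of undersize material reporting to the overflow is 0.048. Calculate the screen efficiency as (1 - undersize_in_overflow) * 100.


Screen efficiency = (1 - fraction of undersize in overflow) * 100
= (1 - 0.048) * 100
= 0.952 * 100
= 95.2%

95.2%


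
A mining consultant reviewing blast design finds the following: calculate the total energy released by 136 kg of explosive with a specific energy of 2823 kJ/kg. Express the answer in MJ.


383.928 MJ

Energy = mass * specific_energy / 1000
= 136 * 2823 / 1000
= 383928 / 1000
= 383.928 MJ


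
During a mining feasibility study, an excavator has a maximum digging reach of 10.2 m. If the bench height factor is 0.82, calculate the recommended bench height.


Bench height = reach * factor
= 10.2 * 0.82
= 8.364 m

8.364 m


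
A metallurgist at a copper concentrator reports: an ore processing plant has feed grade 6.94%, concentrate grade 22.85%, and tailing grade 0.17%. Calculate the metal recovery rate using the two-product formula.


98.2816%

Using the two-product formula:
R = 100 * c * (f - t) / (f * (c - t))
Numerator = 100 * 22.85 * (6.94 - 0.17)
= 100 * 22.85 * 6.77
= 15469.45
Denominator = 6.94 * (22.85 - 0.17)
= 6.94 * 22.68
= 157.3992
R = 15469.45 / 157.3992
= 98.2816%


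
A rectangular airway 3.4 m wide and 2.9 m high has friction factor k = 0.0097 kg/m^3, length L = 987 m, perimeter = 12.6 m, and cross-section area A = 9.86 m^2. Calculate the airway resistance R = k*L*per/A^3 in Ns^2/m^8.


Compute the numerator:
k * L * per = 0.0097 * 987 * 12.6
= 120.63114
Compute the denominator:
A^3 = 9.86^3 = 958.585256
Resistance:
R = 120.63114 / 958.585256
= 0.1258 Ns^2/m^8

0.1258 Ns^2/m^8


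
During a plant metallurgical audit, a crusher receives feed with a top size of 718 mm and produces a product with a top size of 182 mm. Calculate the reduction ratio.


Reduction ratio = feed size / product size
= 718 / 182
= 3.9451

3.9451


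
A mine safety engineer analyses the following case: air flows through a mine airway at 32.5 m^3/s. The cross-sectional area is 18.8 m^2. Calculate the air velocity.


1.7287 m/s

Velocity = flow rate / cross-sectional area
= 32.5 / 18.8
= 1.7287 m/s


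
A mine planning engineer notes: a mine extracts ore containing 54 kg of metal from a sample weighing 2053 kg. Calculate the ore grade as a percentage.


2.6303%

Ore grade = (metal mass / ore mass) * 100
= (54 / 2053) * 100
= 0.02630297126 * 100
= 2.6303%


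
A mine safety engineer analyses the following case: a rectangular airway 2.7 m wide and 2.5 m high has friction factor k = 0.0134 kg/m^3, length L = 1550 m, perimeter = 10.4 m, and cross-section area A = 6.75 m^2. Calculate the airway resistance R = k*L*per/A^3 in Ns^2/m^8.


0.7024 Ns^2/m^8

Compute the numerator:
k * L * per = 0.0134 * 1550 * 10.4
= 216.008
Compute the denominator:
A^3 = 6.75^3 = 307.546875
Resistance:
R = 216.008 / 307.546875
= 0.7024 Ns^2/m^8


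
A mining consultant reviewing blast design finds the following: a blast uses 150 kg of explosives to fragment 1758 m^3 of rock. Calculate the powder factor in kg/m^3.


0.0853 kg/m^3

Powder factor = explosive mass / rock volume
= 150 / 1758
= 0.0853 kg/m^3


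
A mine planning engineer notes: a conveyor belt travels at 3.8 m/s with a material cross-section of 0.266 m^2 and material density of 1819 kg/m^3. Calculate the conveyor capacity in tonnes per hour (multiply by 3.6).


Volumetric flow = speed * area
= 3.8 * 0.266 = 1.0108 m^3/s
Mass flow = volumetric * density
= 1.0108 * 1819 = 1838.6452 kg/s
Convert to t/h: multiply by 3.6
Capacity = 1838.6452 * 3.6
= 6619.1227 t/h

6619.1227 t/h


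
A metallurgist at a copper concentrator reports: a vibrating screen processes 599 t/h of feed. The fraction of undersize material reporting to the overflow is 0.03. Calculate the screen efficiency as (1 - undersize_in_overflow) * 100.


Screen efficiency = (1 - fraction of undersize in overflow) * 100
= (1 - 0.03) * 100
= 0.97 * 100
= 97.0%

97.0%


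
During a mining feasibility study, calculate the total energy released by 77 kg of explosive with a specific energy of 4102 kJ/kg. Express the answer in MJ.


Energy = mass * specific_energy / 1000
= 77 * 4102 / 1000
= 315854 / 1000
= 315.854 MJ

315.854 MJ


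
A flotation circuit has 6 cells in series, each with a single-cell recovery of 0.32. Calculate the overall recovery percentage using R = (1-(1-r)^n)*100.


Complement of single-cell recovery:
1 - r = 1 - 0.32 = 0.68
Raise to power n:
(1 - r)^6 = 0.68^6 = 0.09886748262
Overall recovery:
R = (1 - 0.09886748262) * 100
= 90.1133%

90.1133%


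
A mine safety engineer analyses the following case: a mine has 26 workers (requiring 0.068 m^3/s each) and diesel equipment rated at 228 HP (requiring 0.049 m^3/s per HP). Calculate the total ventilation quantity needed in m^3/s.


Airflow for workers:
Q_people = 26 * 0.068 = 1.768 m^3/s
Airflow for diesel equipment:
Q_diesel = 228 * 0.049 = 11.172 m^3/s
Total ventilation:
Q_total = 1.768 + 11.172
= 12.94 m^3/s

12.94 m^3/s


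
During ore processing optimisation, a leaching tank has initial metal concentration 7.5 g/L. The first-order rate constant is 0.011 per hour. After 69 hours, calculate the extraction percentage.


53.1866%

Compute the exponent:
-k * t = -0.011 * 69 = -0.759
Remaining concentration:
C = 7.5 * exp(-0.759)
= 7.5 * 0.4681343273
= 3.511007455 g/L
Extracted = 7.5 - 3.511007455 = 3.988992545 g/L
Extraction % = 3.988992545 / 7.5 * 100
= 53.1866%


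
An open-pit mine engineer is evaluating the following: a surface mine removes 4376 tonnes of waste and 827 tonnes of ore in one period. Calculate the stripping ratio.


Stripping ratio = waste tonnage / ore tonnage
= 4376 / 827
= 5.2914

5.2914


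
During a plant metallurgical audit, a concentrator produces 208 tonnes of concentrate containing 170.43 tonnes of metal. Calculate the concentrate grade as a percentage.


Grade = (metal in concentrate / concentrate mass) * 100
= (170.43 / 208) * 100
= 0.819375 * 100
= 81.9375%

81.9375%


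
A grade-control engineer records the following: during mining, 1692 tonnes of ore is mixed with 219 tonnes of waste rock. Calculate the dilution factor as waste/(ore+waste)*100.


11.46%

Total material = ore + waste
= 1692 + 219 = 1911 tonnes
Dilution = waste / total * 100
= 219 / 1911 * 100
= 0.114599686 * 100
= 11.46%


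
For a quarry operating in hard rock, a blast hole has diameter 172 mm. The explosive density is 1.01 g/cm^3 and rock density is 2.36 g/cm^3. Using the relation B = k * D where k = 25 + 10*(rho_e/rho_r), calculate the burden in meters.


First, compute k:
rho_e / rho_r = 1.01 / 2.36 = 0.4279661017
k = 25 + 10 * 0.4279661017 = 29.27966102
Then, compute burden:
B = k * D / 1000 = 29.27966102 * 172 / 1000
= 5036.101695 / 1000
= 5.0361 m

5.0361 m


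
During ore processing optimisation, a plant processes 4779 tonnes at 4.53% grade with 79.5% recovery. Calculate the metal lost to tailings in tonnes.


44.3802 tonnes

Total metal in feed:
= 4779 * 4.53 / 100 = 216.4887 tonnes
Metal recovered:
= 216.4887 * 79.5 / 100 = 172.1085165 tonnes
Metal lost to tailings:
= 216.4887 - 172.1085165
= 44.3802 tonnes


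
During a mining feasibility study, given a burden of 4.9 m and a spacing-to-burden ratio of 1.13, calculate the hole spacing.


Spacing = burden * ratio
= 4.9 * 1.13
= 5.537 m

5.537 m


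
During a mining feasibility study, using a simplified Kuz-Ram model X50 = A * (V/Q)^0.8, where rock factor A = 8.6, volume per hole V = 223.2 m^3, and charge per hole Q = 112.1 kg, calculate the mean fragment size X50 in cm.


Compute V/Q:
V/Q = 223.2 / 112.1 = 1.991079393
Raise to the power 0.8:
(V/Q)^0.8 = 1.991079393^0.8 = 1.734885679
Multiply by A:
X50 = 8.6 * 1.734885679
= 14.92 cm

14.92 cm


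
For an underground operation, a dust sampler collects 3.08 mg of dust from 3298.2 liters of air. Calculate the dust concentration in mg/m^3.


0.9338 mg/m^3

Convert liters to m^3: 1 m^3 = 1000 L
Concentration = mass / volume * 1000
= 3.08 / 3298.2 * 1000
= 0.0009338427021 * 1000
= 0.9338 mg/m^3


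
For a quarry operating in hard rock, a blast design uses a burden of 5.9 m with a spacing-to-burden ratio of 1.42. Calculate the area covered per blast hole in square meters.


First, find the spacing:
Spacing = burden * ratio = 5.9 * 1.42
= 8.378 m
Then, calculate the area:
Area = burden * spacing = 5.9 * 8.378
= 49.4302 m^2

49.4302 m^2


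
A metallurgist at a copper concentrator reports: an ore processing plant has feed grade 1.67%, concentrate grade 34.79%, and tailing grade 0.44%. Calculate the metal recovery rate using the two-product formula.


Using the two-product formula:
R = 100 * c * (f - t) / (f * (c - t))
Numerator = 100 * 34.79 * (1.67 - 0.44)
= 100 * 34.79 * 1.23
= 4279.17
Denominator = 1.67 * (34.79 - 0.44)
= 1.67 * 34.35
= 57.3645
R = 4279.17 / 57.3645
= 74.5961%

74.5961%


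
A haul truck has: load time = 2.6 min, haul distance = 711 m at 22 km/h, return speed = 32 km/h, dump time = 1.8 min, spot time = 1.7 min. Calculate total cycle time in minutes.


9.3722 min

Convert haul speed to m/min: 22 * 1000/60 = 366.6666667 m/min
Haul time = 711 / 366.6666667 = 1.939090909 min
Convert return speed to m/min: 32 * 1000/60 = 533.3333333 m/min
Return time = 711 / 533.3333333 = 1.333125 min
Total cycle time:
= 2.6 + 1.939090909 + 1.8 + 1.333125 + 1.7
= 9.3722 min


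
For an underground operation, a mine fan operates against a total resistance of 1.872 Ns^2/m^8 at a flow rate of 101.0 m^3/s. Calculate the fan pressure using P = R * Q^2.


Compute Q^2:
Q^2 = 101.0^2 = 10201.0
Compute pressure:
P = R * Q^2 = 1.872 * 10201.0
= 19096.272 Pa

19096.272 Pa


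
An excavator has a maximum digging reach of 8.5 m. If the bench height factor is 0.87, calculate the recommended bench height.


7.395 m

Bench height = reach * factor
= 8.5 * 0.87
= 7.395 m


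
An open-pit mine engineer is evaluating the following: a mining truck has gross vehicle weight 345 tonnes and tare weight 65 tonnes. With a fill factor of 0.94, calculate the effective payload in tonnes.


263.2 tonnes

Maximum payload = gross - tare
= 345 - 65 = 280 tonnes
Effective payload = max payload * fill factor
= 280 * 0.94
= 263.2 tonnes


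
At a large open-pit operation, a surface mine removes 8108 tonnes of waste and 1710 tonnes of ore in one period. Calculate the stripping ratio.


Stripping ratio = waste tonnage / ore tonnage
= 8108 / 1710
= 4.7415

4.7415


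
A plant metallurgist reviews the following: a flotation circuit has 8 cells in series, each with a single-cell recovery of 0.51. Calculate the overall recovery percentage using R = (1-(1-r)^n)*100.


Complement of single-cell recovery:
1 - r = 1 - 0.51 = 0.49
Raise to power n:
(1 - r)^8 = 0.49^8 = 0.003323293057
Overall recovery:
R = (1 - 0.003323293057) * 100
= 99.6677%

99.6677%


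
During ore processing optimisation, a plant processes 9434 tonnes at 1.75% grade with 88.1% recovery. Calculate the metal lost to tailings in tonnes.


19.6463 tonnes

Total metal in feed:
= 9434 * 1.75 / 100 = 165.095 tonnes
Metal recovered:
= 165.095 * 88.1 / 100 = 145.448695 tonnes
Metal lost to tailings:
= 165.095 - 145.448695
= 19.6463 tonnes


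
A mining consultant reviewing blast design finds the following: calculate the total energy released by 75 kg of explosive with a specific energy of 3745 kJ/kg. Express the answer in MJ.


Energy = mass * specific_energy / 1000
= 75 * 3745 / 1000
= 280875 / 1000
= 280.875 MJ

280.875 MJ


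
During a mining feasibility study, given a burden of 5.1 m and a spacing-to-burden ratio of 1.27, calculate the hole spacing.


6.477 m

Spacing = burden * ratio
= 5.1 * 1.27
= 6.477 m


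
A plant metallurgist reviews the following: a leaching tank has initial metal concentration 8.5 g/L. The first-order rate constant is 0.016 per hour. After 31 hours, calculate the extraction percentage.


39.1038%

Compute the exponent:
-k * t = -0.016 * 31 = -0.496
Remaining concentration:
C = 8.5 * exp(-0.496)
= 8.5 * 0.6089616411
= 5.176173949 g/L
Extracted = 8.5 - 5.176173949 = 3.323826051 g/L
Extraction % = 3.323826051 / 8.5 * 100
= 39.1038%


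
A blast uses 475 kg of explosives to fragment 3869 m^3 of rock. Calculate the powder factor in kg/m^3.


0.1228 kg/m^3

Powder factor = explosive mass / rock volume
= 475 / 3869
= 0.1228 kg/m^3


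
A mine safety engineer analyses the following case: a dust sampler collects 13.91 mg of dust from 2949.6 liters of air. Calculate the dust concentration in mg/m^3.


4.7159 mg/m^3

Convert liters to m^3: 1 m^3 = 1000 L
Concentration = mass / volume * 1000
= 13.91 / 2949.6 * 1000
= 0.00471589368 * 1000
= 4.7159 mg/m^3
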